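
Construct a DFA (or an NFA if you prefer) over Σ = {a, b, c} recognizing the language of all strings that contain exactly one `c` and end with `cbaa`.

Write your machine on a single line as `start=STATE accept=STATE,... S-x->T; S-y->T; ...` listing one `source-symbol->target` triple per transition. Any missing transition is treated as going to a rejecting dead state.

start=S0; accept=S5; S0-a->S0; S0-b->S0; S0-c->S1; S1-a->S2; S1-b->S3; S1-c->S2; S2-a->S2; S2-b->S2; S2-c->S2; S3-a->S4; S3-b->S2; S3-c->S2; S4-a->S5; S4-b->S2; S4-c->S2; S5-a->S2; S5-b->S2; S5-c->S2

Build one automaton per condition and run them in lockstep. One (3 states) tracks the count of `c`s, saturating at 2; the other (5 states) tracks how much of the suffix `cbaa` has currently been matched. Each combined state is a pair, one component from each; accept when both components accept. After merging equivalent states the machine shrinks.
With 6 states:
        a   b   c  
>  S0   S0  S0  S1 
   S1   S2  S3  S2 
   S2   S2  S2  S2 
   S3   S4  S2  S2 
   S4   S5  S2  S2 
 * S5   S2  S2  S2 
(> = start, * = accepting)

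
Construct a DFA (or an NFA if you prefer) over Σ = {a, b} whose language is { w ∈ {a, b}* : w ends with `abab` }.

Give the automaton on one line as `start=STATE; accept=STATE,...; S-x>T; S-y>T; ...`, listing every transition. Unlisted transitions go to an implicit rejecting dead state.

Remember how much of `abab` the current input suffix matches. State q0 means no match yet; q1 means the last symbol is `a`; q2 means the last 2 symbols are `ab`; q3 means the last 3 symbols are `aba`; q4 means the last 4 symbols are `abab`. Only q4 accepts. On a mismatch, fall back to the longest proper suffix that is still a prefix of `abab`.
With 5 states:
        a   b  
>  q0   q1  q0 
   q1   q1  q2 
   q2   q3  q0 
   q3   q1  q4 
 * q4   q3  q0 
(> = start, * = accepting)

start=q0; accept=q4; q0-a>q1; q0-b>q0; q1-a>q1; q1-b>q2; q2-a>q3; q2-b>q0; q3-a>q1; q3-b>q4; q4-a>q3; q4-b>q0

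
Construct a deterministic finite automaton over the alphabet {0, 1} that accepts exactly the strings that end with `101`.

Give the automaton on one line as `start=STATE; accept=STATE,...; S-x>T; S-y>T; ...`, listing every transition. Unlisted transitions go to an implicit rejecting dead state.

start=S0; accept=S3; S0-0>S0; S0-1>S1; S1-0>S2; S1-1>S1; S2-0>S0; S2-1>S3; S3-0>S2; S3-1>S1

Let each state record the length of the longest suffix of the input read so far that is also a prefix of `101`. S1 means the last symbol is `1`; S2 means the last 2 symbols are `10`; S3 means the last 3 symbols are `101`. Accept only at S3, where the string currently ends in `101`.
4 states suffice.
        0   1  
>  S0   S0  S1 
   S1   S2  S1 
   S2   S0  S3 
 * S3   S2  S1 
(> = start, * = accepting)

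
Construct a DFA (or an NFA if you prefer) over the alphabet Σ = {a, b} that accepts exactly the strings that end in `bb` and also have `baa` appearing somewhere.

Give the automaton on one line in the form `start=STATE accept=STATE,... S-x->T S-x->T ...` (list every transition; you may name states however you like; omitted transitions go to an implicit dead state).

Run two small machines in parallel and take their product. The first has 3 states tracking how much of the suffix `bb` has currently been matched; the second has 4 states tracking whether and how much of `baa` has been seen. A product state is a pair (one from each), accepting exactly when both do.
With 7 states:
        a   b  
>  q0   q0  q1 
   q1   q2  q3 
   q2   q4  q1 
   q3   q2  q3 
   q4   q4  q5 
   q5   q4  q6 
 * q6   q4  q6 
(> = start, * = accepting)

start=q0 accept=q6 q0-a->q0 q0-b->q1 q1-a->q2 q1-b->q3 q2-a->q4 q2-b->q1 q3-a->q2 q3-b->q3 q4-a->q4 q4-b->q5 q5-a->q4 q5-b->q6 q6-a->q4 q6-b->q6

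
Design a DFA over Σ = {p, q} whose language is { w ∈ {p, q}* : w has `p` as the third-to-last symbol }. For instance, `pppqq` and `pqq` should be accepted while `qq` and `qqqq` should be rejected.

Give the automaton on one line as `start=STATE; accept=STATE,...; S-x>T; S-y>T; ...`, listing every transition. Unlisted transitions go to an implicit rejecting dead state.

start=S0; accept=S7,S8,S9,S10; S0-p>S1; S0-q>S2; S1-p>S3; S1-q>S4; S2-p>S5; S2-q>S6; S3-p>S7; S3-q>S8; S4-p>S9; S4-q>S10; S5-p>S11; S5-q>S12; S6-p>S13; S6-q>S14; S7-p>S7; S7-q>S8; S8-p>S9; S8-q>S10; S9-p>S11; S9-q>S12; S10-p>S13; S10-q>S14; S11-p>S7; S11-q>S8; S12-p>S9; S12-q>S10; S13-p>S11; S13-q>S12; S14-p>S13; S14-q>S14

Because acceptance depends on a position counted from the end, the machine has to buffer the most recent 3 symbols. Make each state the string of the last up-to-3 symbols read; on input `x` shift the window left and append `x`. Accept when the buffered window has length 3 and begins with `p`.
A 15-state machine:
          p    q  
>  S0     S1   S2 
   S1     S3   S4 
   S2     S5   S6 
   S3     S7   S8 
   S4     S9  S10 
   S5    S11  S12 
   S6    S13  S14 
 * S7     S7   S8 
 * S8     S9  S10 
 * S9    S11  S12 
 * S10   S13  S14 
   S11    S7   S8 
   S12    S9  S10 
   S13   S11  S12 
   S14   S13  S14 
(> = start, * = accepting)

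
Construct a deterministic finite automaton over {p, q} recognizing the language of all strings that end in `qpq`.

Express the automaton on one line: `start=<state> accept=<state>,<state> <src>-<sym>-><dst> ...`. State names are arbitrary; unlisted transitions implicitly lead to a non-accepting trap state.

Let each state record the length of the longest suffix of the input read so far that is also a prefix of `qpq`. S1 means the last symbol is `q`; S2 means the last 2 symbols are `qp`; S3 means the last 3 symbols are `qpq`. Accept only at S3, where the string currently ends in `qpq`.
        p   q  
>  S0   S0  S1 
   S1   S2  S1 
   S2   S0  S3 
 * S3   S2  S1 
(> = start, * = accepting)

start=S0 accept=S3 S0-p->S0 S0-q->S1 S1-p->S2 S1-q->S1 S2-p->S0 S2-q->S3 S3-p->S2 S3-q->S1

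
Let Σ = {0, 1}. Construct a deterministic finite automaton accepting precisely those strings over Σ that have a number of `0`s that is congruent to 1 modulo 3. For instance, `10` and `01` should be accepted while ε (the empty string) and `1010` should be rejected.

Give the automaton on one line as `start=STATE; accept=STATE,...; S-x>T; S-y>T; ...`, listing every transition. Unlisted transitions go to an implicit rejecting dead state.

start=A; accept=B; A-0>B; A-1>A; B-0>C; B-1>B; C-0>A; C-1>C

The only thing that matters is how many `0`s have appeared, reduced mod 3. Use one state per residue: A for 0, …, C for 2. Reading `0` moves to the next residue; anything else stays put. B is accepting.
3 states suffice.
       0  1 
>  A   B  A 
 * B   C  B 
   C   A  C 
(> = start, * = accepting)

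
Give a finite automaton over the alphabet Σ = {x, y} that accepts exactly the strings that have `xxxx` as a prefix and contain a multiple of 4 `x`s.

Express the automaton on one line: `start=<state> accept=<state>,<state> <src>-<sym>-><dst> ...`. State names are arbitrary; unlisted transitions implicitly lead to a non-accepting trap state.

Run two small machines in parallel and take their product. One (6 states) tracks whether the input so far still matches the prefix `xxxx`; the other (4 states) tracks the count of `x`s modulo 4. Each combined state is a pair, one component from each; accept when both components accept. After merging equivalent states the machine shrinks.
9 states suffice.
       x  y 
>  A   B  C 
   B   D  C 
   C   C  C 
   D   E  C 
   E   F  C 
 * F   G  F 
   G   H  G 
   H   I  H 
   I   F  I 
(> = start, * = accepting)

start=A accept=F A-x->B A-y->C B-x->D B-y->C C-x->C C-y->C D-x->E D-y->C E-x->F E-y->C F-x->G F-y->F G-x->H G-y->G H-x->I H-y->H I-x->F I-y->I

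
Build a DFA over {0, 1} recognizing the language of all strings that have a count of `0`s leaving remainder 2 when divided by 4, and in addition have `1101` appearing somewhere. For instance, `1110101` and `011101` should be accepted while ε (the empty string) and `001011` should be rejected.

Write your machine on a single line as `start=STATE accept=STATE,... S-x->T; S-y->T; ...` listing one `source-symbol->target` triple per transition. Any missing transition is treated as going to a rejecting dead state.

Handle the two conditions separately and then intersect. The first has 4 states tracking the count of `0`s modulo 4; the second has 5 states tracking whether and how much of `1101` has been seen. A product state is a pair (one from each), accepting exactly when both do.
20 states suffice.
          0    1  
>  q0     q1   q2 
   q1     q3   q4 
   q2     q1   q5 
   q3     q6   q7 
   q4     q3   q8 
   q5     q9   q5 
   q6     q0  q10 
   q7     q6  q11 
   q8    q12   q8 
   q9     q3  q13 
   q10    q0  q14 
   q11   q15  q11 
   q12    q6  q16 
   q13   q16  q13 
   q14   q17  q14 
   q15    q0  q18 
 * q16   q18  q16 
   q17    q1  q19 
   q18   q19  q18 
   q19   q13  q19 
(> = start, * = accepting)

start=q0; accept=q16; q0-0->q1; q0-1->q2; q1-0->q3; q1-1->q4; q2-0->q1; q2-1->q5; q3-0->q6; q3-1->q7; q4-0->q3; q4-1->q8; q5-0->q9; q5-1->q5; q6-0->q0; q6-1->q10; q7-0->q6; q7-1->q11; q8-0->q12; q8-1->q8; q9-0->q3; q9-1->q13; q10-0->q0; q10-1->q14; q11-0->q15; q11-1->q11; q12-0->q6; q12-1->q16; q13-0->q16; q13-1->q13; q14-0->q17; q14-1->q14; q15-0->q0; q15-1->q18; q16-0->q18; q16-1->q16; q17-0->q1; q17-1->q19; q18-0->q19; q18-1->q18; q19-0->q13; q19-1->q19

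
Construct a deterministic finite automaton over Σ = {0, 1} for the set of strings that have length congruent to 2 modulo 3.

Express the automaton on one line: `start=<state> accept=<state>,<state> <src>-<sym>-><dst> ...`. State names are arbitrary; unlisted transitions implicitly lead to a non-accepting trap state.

Only the length mod 3 matters, so use a 3-cycle: from any state, every input symbol moves to the next state, wrapping q2 back to q0. Mark q2 accepting.
3 states suffice.
        0   1  
>  q0   q1  q1 
   q1   q2  q2 
 * q2   q0  q0 
(> = start, * = accepting)

start=q0 accept=q2 q0-0->q1 q0-1->q1 q1-0->q2 q1-1->q2 q2-0->q0 q2-1->q0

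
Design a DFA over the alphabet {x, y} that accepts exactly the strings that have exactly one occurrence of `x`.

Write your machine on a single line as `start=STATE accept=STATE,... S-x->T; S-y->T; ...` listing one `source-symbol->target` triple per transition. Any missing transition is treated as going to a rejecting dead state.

start=q0; accept=q1; q0-x->q1; q0-y->q0; q1-x->q2; q1-y->q1; q2-x->q2; q2-y->q2

Count `x`s, saturating at 2: state q0 means no `x` yet, q1 means one `x` seen, q2 means more than one. Each `x` increments (capped at q2); other symbols loop. Accept from {q1}.
With 3 states:
        x   y  
>  q0   q1  q0 
 * q1   q2  q1 
   q2   q2  q2 
(> = start, * = accepting)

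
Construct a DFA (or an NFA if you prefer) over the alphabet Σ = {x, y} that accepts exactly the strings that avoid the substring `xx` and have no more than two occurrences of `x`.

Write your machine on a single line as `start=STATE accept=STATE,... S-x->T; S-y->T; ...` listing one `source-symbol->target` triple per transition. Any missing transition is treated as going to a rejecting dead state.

Handle the two conditions separately and then intersect. One (3 states) tracks partial matches of the forbidden pattern `xx`; the other (4 states) tracks the count of `x`s, saturating at 3. Each combined state is a pair, one component from each; accept when both components accept.
9 states suffice.
        x   y  
>* q0   q1  q0 
 * q1   q2  q3 
   q2   q4  q2 
 * q3   q5  q3 
   q4   q4  q4 
 * q5   q4  q6 
 * q6   q7  q6 
   q7   q4  q8 
   q8   q7  q8 
(> = start, * = accepting)

start=q0; accept=q0,q1,q3,q5,q6; q0-x->q1; q0-y->q0; q1-x->q2; q1-y->q3; q2-x->q4; q2-y->q2; q3-x->q5; q3-y->q3; q4-x->q4; q4-y->q4; q5-x->q4; q5-y->q6; q6-x->q7; q6-y->q6; q7-x->q4; q7-y->q8; q8-x->q7; q8-y->q8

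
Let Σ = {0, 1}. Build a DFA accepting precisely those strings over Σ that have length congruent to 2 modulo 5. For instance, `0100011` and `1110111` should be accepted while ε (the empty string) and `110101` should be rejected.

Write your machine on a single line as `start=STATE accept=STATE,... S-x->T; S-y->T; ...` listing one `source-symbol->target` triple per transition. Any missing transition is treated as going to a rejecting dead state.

Only the length mod 5 matters, so use a 5-cycle: from any state, every input symbol moves to the next state, wrapping E back to A. Mark C accepting.
5 states suffice.
       0  1 
>  A   B  B 
   B   C  C 
 * C   D  D 
   D   E  E 
   E   A  A 
(> = start, * = accepting)

start=A; accept=C; A-0->B; A-1->B; B-0->C; B-1->C; C-0->D; C-1->D; D-0->E; D-1->E; E-0->A; E-1->A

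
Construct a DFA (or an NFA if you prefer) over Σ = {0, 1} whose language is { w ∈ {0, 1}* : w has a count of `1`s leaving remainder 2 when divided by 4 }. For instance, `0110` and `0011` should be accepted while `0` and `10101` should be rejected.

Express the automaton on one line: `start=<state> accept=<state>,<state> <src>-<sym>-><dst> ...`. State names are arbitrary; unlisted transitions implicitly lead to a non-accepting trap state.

start=s0 accept=s2 s0-0->s0 s0-1->s1 s1-0->s1 s1-1->s2 s2-0->s2 s2-1->s3 s3-0->s3 s3-1->s0

Keep the running count of `1`s modulo 4: each `1` advances along the cycle s0 → s1 → s2 → s3 → s0 while other symbols loop. Accept at s2.
4 states suffice.
        0   1  
>  s0   s0  s1 
   s1   s1  s2 
 * s2   s2  s3 
   s3   s3  s0 
(> = start, * = accepting)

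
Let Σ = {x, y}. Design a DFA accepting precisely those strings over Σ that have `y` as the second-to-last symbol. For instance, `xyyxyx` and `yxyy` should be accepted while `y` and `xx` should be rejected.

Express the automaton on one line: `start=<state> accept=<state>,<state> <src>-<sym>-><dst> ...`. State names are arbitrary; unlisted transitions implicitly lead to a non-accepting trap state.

start=A accept=F,G A-x->B A-y->C B-x->D B-y->E C-x->F C-y->G D-x->D D-y->E E-x->F E-y->G F-x->D F-y->E G-x->F G-y->G

A DFA must remember the last 2 symbols (since which symbol is second-to-last isn't known until the input ends). Use one state per possible window of the last ≤2 symbols; accept from those whose window starts with `y`.
A 7-state machine:
       x  y 
>  A   B  C 
   B   D  E 
   C   F  G 
   D   D  E 
   E   F  G 
 * F   D  E 
 * G   F  G 
(> = start, * = accepting)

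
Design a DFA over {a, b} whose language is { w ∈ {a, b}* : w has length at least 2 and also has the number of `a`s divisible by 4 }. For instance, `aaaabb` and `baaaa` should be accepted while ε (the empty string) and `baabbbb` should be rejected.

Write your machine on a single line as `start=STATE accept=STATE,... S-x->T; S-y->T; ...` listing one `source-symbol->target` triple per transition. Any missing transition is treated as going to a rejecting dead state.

Handle the two conditions separately and then intersect. One (4 states) tracks the input length, saturating at 3; the other (4 states) tracks the count of `a`s modulo 4. Each combined state is a pair, one component from each; accept when both components accept. Equivalent product states are then merged.
6 states suffice.
        a   b  
>  s0   s1  s2 
   s1   s3  s1 
   s2   s1  s4 
   s3   s5  s3 
 * s4   s1  s4 
   s5   s4  s5 
(> = start, * = accepting)

start=s0; accept=s4; s0-a->s1; s0-b->s2; s1-a->s3; s1-b->s1; s2-a->s1; s2-b->s4; s3-a->s5; s3-b->s3; s4-a->s1; s4-b->s4; s5-a->s4; s5-b->s5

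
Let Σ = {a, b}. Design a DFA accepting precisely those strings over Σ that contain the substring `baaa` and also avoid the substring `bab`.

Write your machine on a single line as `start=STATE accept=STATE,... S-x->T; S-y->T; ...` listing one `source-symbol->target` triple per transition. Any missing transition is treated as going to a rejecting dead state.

start=q0; accept=q5,q6,q7; q0-a->q0; q0-b->q1; q1-a->q2; q1-b->q1; q2-a->q3; q2-b->q4; q3-a->q5; q3-b->q1; q4-a->q4; q4-b->q4; q5-a->q5; q5-b->q6; q6-a->q7; q6-b->q6; q7-a->q5; q7-b->q4

Run two small machines in parallel and take their product. The first has 5 states tracking whether and how much of `baaa` has been seen; the second has 4 states tracking partial matches of the forbidden pattern `bab`. A product state is a pair (one from each), accepting exactly when both do. Equivalent product states are then merged.
8 states suffice.
        a   b  
>  q0   q0  q1 
   q1   q2  q1 
   q2   q3  q4 
   q3   q5  q1 
   q4   q4  q4 
 * q5   q5  q6 
 * q6   q7  q6 
 * q7   q5  q4 
(> = start, * = accepting)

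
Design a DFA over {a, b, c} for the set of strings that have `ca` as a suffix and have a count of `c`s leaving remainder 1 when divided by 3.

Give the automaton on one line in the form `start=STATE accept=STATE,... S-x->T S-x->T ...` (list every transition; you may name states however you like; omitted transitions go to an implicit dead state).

Handle the two conditions separately and then intersect. The first has 3 states tracking how much of the suffix `ca` has currently been matched; the second has 3 states tracking the count of `c`s modulo 3. A product state is a pair (one from each), accepting exactly when both do. Equivalent product states are then merged.
        a   b   c  
>  q0   q0  q0  q1 
   q1   q2  q3  q4 
 * q2   q3  q3  q4 
   q3   q3  q3  q4 
   q4   q4  q4  q0 
(> = start, * = accepting)

start=q0 accept=q2 q0-a->q0 q0-b->q0 q0-c->q1 q1-a->q2 q1-b->q3 q1-c->q4 q2-a->q3 q2-b->q3 q2-c->q4 q3-a->q3 q3-b->q3 q3-c->q4 q4-a->q4 q4-b->q4 q4-c->q0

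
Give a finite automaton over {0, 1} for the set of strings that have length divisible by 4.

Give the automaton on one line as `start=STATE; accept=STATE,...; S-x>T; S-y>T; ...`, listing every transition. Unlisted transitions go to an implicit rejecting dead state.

start=A; accept=A; A-0>B; A-1>B; B-0>C; B-1>C; C-0>D; C-1>D; D-0>A; D-1>A

Only the length mod 4 matters, so use a 4-cycle: from any state, every input symbol moves to the next state, wrapping D back to A. Mark A accepting.
       0  1 
>* A   B  B 
   B   C  C 
   C   D  D 
   D   A  A 
(> = start, * = accepting)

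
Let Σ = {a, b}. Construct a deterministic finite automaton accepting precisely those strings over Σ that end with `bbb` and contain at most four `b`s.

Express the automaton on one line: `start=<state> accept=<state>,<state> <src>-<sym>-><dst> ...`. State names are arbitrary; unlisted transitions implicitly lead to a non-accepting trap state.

Build one automaton per condition and run them in lockstep. One (4 states) tracks how much of the suffix `bbb` has currently been matched; the other (6 states) tracks the count of `b`s, saturating at 5. Each combined state is a pair, one component from each; accept when both components accept. Equivalent product states are then merged.
9 states suffice.
        a   b  
>  q0   q0  q1 
   q1   q2  q3 
   q2   q2  q4 
   q3   q5  q6 
   q4   q5  q7 
   q5   q5  q5 
 * q6   q5  q8 
   q7   q5  q8 
 * q8   q5  q5 
(> = start, * = accepting)

start=q0 accept=q6,q8 q0-a->q0 q0-b->q1 q1-a->q2 q1-b->q3 q2-a->q2 q2-b->q4 q3-a->q5 q3-b->q6 q4-a->q5 q4-b->q7 q5-a->q5 q5-b->q5 q6-a->q5 q6-b->q8 q7-a->q5 q7-b->q8 q8-a->q5 q8-b->q5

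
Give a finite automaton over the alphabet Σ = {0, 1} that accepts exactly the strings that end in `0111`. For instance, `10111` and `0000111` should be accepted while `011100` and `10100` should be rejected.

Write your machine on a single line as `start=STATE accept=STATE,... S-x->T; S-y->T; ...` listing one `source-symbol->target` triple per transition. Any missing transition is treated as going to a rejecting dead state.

Let each state record the length of the longest suffix of the input read so far that is also a prefix of `0111`. S1 means the last symbol is `0`; S2 means the last 2 symbols are `01`; S3 means the last 3 symbols are `011`; S4 means the last 4 symbols are `0111`. Accept only at S4, where the string currently ends in `0111`.
        0   1  
>  S0   S1  S0 
   S1   S1  S2 
   S2   S1  S3 
   S3   S1  S4 
 * S4   S1  S0 
(> = start, * = accepting)

start=S0; accept=S4; S0-0->S1; S0-1->S0; S1-0->S1; S1-1->S2; S2-0->S1; S2-1->S3; S3-0->S1; S3-1->S4; S4-0->S1; S4-1->S0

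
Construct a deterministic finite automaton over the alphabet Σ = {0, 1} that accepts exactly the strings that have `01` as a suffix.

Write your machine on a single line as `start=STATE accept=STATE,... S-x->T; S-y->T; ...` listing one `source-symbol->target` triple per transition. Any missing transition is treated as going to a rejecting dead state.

start=q0; accept=q2; q0-0->q1; q0-1->q0; q1-0->q1; q1-1->q2; q2-0->q1; q2-1->q0

Remember how much of `01` the current input suffix matches. State q0 means no match yet; q1 means the last symbol is `0`; q2 means the last 2 symbols are `01`. Only q2 accepts. On a mismatch, fall back to the longest proper suffix that is still a prefix of `01`.
With 3 states:
        0   1  
>  q0   q1  q0 
   q1   q1  q2 
 * q2   q1  q0 
(> = start, * = accepting)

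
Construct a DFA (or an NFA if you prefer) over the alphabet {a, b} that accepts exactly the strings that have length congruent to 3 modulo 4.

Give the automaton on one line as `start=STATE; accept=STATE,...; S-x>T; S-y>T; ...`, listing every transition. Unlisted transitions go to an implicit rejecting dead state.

Count input length modulo 4: every symbol advances one step around the cycle q0 → q1 → q2 → q3 → q0. Accept at q3.
4 states suffice.
        a   b  
>  q0   q1  q1 
   q1   q2  q2 
   q2   q3  q3 
 * q3   q0  q0 
(> = start, * = accepting)

start=q0; accept=q3; q0-a>q1; q0-b>q1; q1-a>q2; q1-b>q2; q2-a>q3; q2-b>q3; q3-a>q0; q3-b>q0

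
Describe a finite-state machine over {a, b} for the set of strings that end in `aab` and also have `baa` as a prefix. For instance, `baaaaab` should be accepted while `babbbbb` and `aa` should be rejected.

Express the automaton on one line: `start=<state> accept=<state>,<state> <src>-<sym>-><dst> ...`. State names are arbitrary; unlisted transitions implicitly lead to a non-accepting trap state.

start=S0 accept=S5 S0-a->S1 S0-b->S2 S1-a->S1 S1-b->S1 S2-a->S3 S2-b->S1 S3-a->S4 S3-b->S1 S4-a->S4 S4-b->S5 S5-a->S6 S5-b->S7 S6-a->S4 S6-b->S7 S7-a->S6 S7-b->S7

Run two small machines in parallel and take their product. One (4 states) tracks how much of the suffix `aab` has currently been matched; the other (5 states) tracks whether the input so far still matches the prefix `baa`. Each combined state is a pair, one component from each; accept when both components accept. Minimizing collapses redundant product states.
        a   b  
>  S0   S1  S2 
   S1   S1  S1 
   S2   S3  S1 
   S3   S4  S1 
   S4   S4  S5 
 * S5   S6  S7 
   S6   S4  S7 
   S7   S6  S7 
(> = start, * = accepting)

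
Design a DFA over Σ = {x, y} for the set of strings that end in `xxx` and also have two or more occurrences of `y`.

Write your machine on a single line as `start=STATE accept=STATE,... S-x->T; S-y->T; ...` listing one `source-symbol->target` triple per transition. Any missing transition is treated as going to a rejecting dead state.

start=s0; accept=s13,s15; s0-x->s1; s0-y->s2; s1-x->s3; s1-y->s2; s2-x->s4; s2-y->s5; s3-x->s6; s3-y->s2; s4-x->s7; s4-y->s5; s5-x->s8; s5-y->s9; s6-x->s6; s6-y->s2; s7-x->s10; s7-y->s5; s8-x->s11; s8-y->s9; s9-x->s12; s9-y->s9; s10-x->s10; s10-y->s5; s11-x->s13; s11-y->s9; s12-x->s14; s12-y->s9; s13-x->s13; s13-y->s9; s14-x->s15; s14-y->s9; s15-x->s15; s15-y->s9

Build one automaton per condition and run them in lockstep. One (4 states) tracks how much of the suffix `xxx` has currently been matched; the other (4 states) tracks the count of `y`s, saturating at 3. Each combined state is a pair, one component from each; accept when both components accept.
16 states suffice.
          x    y  
>  s0     s1   s2 
   s1     s3   s2 
   s2     s4   s5 
   s3     s6   s2 
   s4     s7   s5 
   s5     s8   s9 
   s6     s6   s2 
   s7    s10   s5 
   s8    s11   s9 
   s9    s12   s9 
   s10   s10   s5 
   s11   s13   s9 
   s12   s14   s9 
 * s13   s13   s9 
   s14   s15   s9 
 * s15   s15   s9 
(> = start, * = accepting)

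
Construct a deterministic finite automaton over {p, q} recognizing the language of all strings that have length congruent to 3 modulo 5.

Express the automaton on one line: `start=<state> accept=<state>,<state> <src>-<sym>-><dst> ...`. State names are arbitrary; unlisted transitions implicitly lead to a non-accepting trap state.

Count input length modulo 5: every symbol advances one step around the cycle A → B → C → D → E → A. Accept at D.
       p  q 
>  A   B  B 
   B   C  C 
   C   D  D 
 * D   E  E 
   E   A  A 
(> = start, * = accepting)

start=A accept=D A-p->B A-q->B B-p->C B-q->C C-p->D C-q->D D-p->E D-q->E E-p->A E-q->A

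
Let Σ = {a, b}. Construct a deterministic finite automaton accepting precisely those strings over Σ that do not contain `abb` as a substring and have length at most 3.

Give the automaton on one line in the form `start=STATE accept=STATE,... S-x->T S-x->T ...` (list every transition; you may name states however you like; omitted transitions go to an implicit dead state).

start=s0 accept=s0,s1,s2,s3,s4,s5 s0-a->s1 s0-b->s2 s1-a->s3 s1-b->s4 s2-a->s3 s2-b->s3 s3-a->s5 s3-b->s5 s4-a->s5 s4-b->s6 s5-a->s6 s5-b->s6 s6-a->s6 s6-b->s6

Handle the two conditions separately and then intersect. The first has 4 states tracking partial matches of the forbidden pattern `abb`; the second has 5 states tracking the input length, saturating at 4. A product state is a pair (one from each), accepting exactly when both do. Minimizing collapses redundant product states.
With 7 states:
        a   b  
>* s0   s1  s2 
 * s1   s3  s4 
 * s2   s3  s3 
 * s3   s5  s5 
 * s4   s5  s6 
 * s5   s6  s6 
   s6   s6  s6 
(> = start, * = accepting)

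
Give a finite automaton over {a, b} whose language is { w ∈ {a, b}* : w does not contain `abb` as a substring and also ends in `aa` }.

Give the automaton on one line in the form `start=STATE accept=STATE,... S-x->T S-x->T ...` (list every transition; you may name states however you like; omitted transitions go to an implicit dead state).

Build one automaton per condition and run them in lockstep. The first has 4 states tracking partial matches of the forbidden pattern `abb`; the second has 3 states tracking how much of the suffix `aa` has currently been matched. A product state is a pair (one from each), accepting exactly when both do. Equivalent product states are then merged.
A 5-state machine:
        a   b  
>  q0   q1  q0 
   q1   q2  q3 
 * q2   q2  q3 
   q3   q1  q4 
   q4   q4  q4 
(> = start, * = accepting)

start=q0 accept=q2 q0-a->q1 q0-b->q0 q1-a->q2 q1-b->q3 q2-a->q2 q2-b->q3 q3-a->q1 q3-b->q4 q4-a->q4 q4-b->q4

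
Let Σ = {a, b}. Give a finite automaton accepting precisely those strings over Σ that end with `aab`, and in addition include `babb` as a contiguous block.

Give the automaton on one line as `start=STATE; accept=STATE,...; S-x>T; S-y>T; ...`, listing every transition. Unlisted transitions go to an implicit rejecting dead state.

start=q0; accept=q7; q0-a>q0; q0-b>q1; q1-a>q2; q1-b>q1; q2-a>q0; q2-b>q3; q3-a>q2; q3-b>q4; q4-a>q5; q4-b>q4; q5-a>q6; q5-b>q4; q6-a>q6; q6-b>q7; q7-a>q5; q7-b>q4

Handle the two conditions separately and then intersect. The first has 4 states tracking how much of the suffix `aab` has currently been matched; the second has 5 states tracking whether and how much of `babb` has been seen. A product state is a pair (one from each), accepting exactly when both do. Equivalent product states are then merged.
8 states suffice.
        a   b  
>  q0   q0  q1 
   q1   q2  q1 
   q2   q0  q3 
   q3   q2  q4 
   q4   q5  q4 
   q5   q6  q4 
   q6   q6  q7 
 * q7   q5  q4 
(> = start, * = accepting)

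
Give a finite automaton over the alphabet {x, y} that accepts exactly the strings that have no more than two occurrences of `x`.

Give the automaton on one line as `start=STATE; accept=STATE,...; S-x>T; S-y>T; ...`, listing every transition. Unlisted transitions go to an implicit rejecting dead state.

Count `x`s, saturating at 3: states A through C mean 0 through 2 `x`s seen; D means more than 2. Each `x` increments (capped at D); other symbols loop. Accept from {A, B, C}.
       x  y 
>* A   B  A 
 * B   C  B 
 * C   D  C 
   D   D  D 
(> = start, * = accepting)

start=A; accept=A,B,C; A-x>B; A-y>A; B-x>C; B-y>B; C-x>D; C-y>C; D-x>D; D-y>D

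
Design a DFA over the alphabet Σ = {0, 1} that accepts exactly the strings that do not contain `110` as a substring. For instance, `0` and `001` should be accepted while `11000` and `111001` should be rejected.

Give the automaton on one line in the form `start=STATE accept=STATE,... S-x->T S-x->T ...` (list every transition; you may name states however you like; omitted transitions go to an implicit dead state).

start=q0 accept=q0,q1,q2 q0-0->q0 q0-1->q1 q1-0->q0 q1-1->q2 q2-0->q3 q2-1->q2 q3-0->q3 q3-1->q3

Track partial matches of the forbidden pattern `110`. State q3 is a dead state reached once `110` has occurred; every other state accepts. q0 means no part of `110` is currently matched.
4 states suffice.
        0   1  
>* q0   q0  q1 
 * q1   q0  q2 
 * q2   q3  q2 
   q3   q3  q3 
(> = start, * = accepting)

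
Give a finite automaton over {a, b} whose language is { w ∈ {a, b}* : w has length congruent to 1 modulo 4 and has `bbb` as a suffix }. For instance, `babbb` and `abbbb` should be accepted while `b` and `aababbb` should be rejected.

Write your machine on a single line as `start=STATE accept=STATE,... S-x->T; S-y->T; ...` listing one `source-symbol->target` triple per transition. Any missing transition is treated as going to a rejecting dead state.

Build one automaton per condition and run them in lockstep. The first has 4 states tracking the input length modulo 4; the second has 4 states tracking how much of the suffix `bbb` has currently been matched. A product state is a pair (one from each), accepting exactly when both do. Minimizing collapses redundant product states.
        a   b  
>  q0   q1  q1 
   q1   q2  q2 
   q2   q3  q4 
   q3   q0  q0 
   q4   q0  q5 
   q5   q1  q6 
 * q6   q2  q2 
(> = start, * = accepting)

start=q0; accept=q6; q0-a->q1; q0-b->q1; q1-a->q2; q1-b->q2; q2-a->q3; q2-b->q4; q3-a->q0; q3-b->q0; q4-a->q0; q4-b->q5; q5-a->q1; q5-b->q6; q6-a->q2; q6-b->q2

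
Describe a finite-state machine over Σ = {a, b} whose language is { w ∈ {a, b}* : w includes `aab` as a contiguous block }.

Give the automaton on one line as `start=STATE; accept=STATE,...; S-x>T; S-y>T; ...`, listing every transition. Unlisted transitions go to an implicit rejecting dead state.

start=q0; accept=q3; q0-a>q1; q0-b>q0; q1-a>q2; q1-b>q0; q2-a>q2; q2-b>q3; q3-a>q3; q3-b>q3

States q0..q2 record the length of the longest prefix of `aab` that matches the current input suffix. Reaching q3 means `aab` has been seen, and we stay there forever. Accept from q3.
With 4 states:
        a   b  
>  q0   q1  q0 
   q1   q2  q0 
   q2   q2  q3 
 * q3   q3  q3 
(> = start, * = accepting)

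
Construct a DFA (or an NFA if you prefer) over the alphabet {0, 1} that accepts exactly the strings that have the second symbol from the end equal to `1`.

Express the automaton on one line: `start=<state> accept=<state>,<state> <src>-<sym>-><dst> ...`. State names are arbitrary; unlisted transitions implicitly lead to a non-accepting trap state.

start=S0 accept=S5,S6 S0-0->S1 S0-1->S2 S1-0->S3 S1-1->S4 S2-0->S5 S2-1->S6 S3-0->S3 S3-1->S4 S4-0->S5 S4-1->S6 S5-0->S3 S5-1->S4 S6-0->S5 S6-1->S6

Because acceptance depends on a position counted from the end, the machine has to buffer the most recent 2 symbols. Make each state the string of the last up-to-2 symbols read; on input `x` shift the window left and append `x`. Accept when the buffered window has length 2 and begins with `1`.
7 states suffice.
        0   1  
>  S0   S1  S2 
   S1   S3  S4 
   S2   S5  S6 
   S3   S3  S4 
   S4   S5  S6 
 * S5   S3  S4 
 * S6   S5  S6 
(> = start, * = accepting)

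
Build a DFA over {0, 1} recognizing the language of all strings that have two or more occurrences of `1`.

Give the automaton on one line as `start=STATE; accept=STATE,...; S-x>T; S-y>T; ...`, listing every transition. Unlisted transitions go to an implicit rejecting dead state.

Count `1`s, saturating at 3: states A through C mean 0 through 2 `1`s seen; D means more than 2. Each `1` increments (capped at D); other symbols loop. Accept from {C, D}.
A 4-state machine:
       0  1 
>  A   A  B 
   B   B  C 
 * C   C  D 
 * D   D  D 
(> = start, * = accepting)

start=A; accept=C,D; A-0>A; A-1>B; B-0>B; B-1>C; C-0>C; C-1>D; D-0>D; D-1>D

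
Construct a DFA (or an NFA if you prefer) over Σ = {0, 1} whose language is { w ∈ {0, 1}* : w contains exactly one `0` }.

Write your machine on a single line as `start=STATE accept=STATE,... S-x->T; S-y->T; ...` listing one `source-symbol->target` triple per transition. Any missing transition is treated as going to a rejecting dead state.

Count `0`s, saturating at 2: state S0 means no `0` yet, S1 means one `0` seen, S2 means more than one. Each `0` increments (capped at S2); other symbols loop. Accept from {S1}.
3 states suffice.
        0   1  
>  S0   S1  S0 
 * S1   S2  S1 
   S2   S2  S2 
(> = start, * = accepting)

start=S0; accept=S1; S0-0->S1; S0-1->S0; S1-0->S2; S1-1->S1; S2-0->S2; S2-1->S2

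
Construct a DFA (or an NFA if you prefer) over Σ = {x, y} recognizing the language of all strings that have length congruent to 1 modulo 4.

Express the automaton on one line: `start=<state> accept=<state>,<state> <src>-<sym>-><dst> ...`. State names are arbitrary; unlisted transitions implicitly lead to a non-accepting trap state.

Count input length modulo 4: every symbol advances one step around the cycle A → B → C → D → A. Accept at B.
4 states suffice.
       x  y 
>  A   B  B 
 * B   C  C 
   C   D  D 
   D   A  A 
(> = start, * = accepting)

start=A accept=B A-x->B A-y->B B-x->C B-y->C C-x->D C-y->D D-x->A D-y->A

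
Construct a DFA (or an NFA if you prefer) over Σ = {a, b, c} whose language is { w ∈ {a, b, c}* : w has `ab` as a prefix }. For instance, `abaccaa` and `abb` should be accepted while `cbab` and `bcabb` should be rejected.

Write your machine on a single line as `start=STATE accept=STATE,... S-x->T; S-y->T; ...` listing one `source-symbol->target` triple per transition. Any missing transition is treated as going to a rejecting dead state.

Walk along `ab` while the input agrees: from s0 take `a` to s1, and so on. Any deviation drops to the rejecting sink s3. Once s2 is reached the prefix is confirmed and every continuation is accepted.
4 states suffice.
        a   b   c  
>  s0   s1  s3  s3 
   s1   s3  s2  s3 
 * s2   s2  s2  s2 
   s3   s3  s3  s3 
(> = start, * = accepting)

start=s0; accept=s2; s0-a->s1; s0-b->s3; s0-c->s3; s1-a->s3; s1-b->s2; s1-c->s3; s2-a->s2; s2-b->s2; s2-c->s2; s3-a->s3; s3-b->s3; s3-c->s3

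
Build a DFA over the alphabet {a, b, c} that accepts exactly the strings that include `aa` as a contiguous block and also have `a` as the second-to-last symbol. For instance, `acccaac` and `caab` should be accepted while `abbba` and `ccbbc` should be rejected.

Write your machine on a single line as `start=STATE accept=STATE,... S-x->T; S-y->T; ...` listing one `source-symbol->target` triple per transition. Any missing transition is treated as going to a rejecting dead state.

start=S0; accept=S4,S13,S14; S0-a->S1; S0-b->S2; S0-c->S3; S1-a->S4; S1-b->S5; S1-c->S6; S2-a->S7; S2-b->S8; S2-c->S9; S3-a->S10; S3-b->S11; S3-c->S12; S4-a->S4; S4-b->S13; S4-c->S14; S5-a->S7; S5-b->S8; S5-c->S9; S6-a->S10; S6-b->S11; S6-c->S12; S7-a->S4; S7-b->S5; S7-c->S6; S8-a->S7; S8-b->S8; S8-c->S9; S9-a->S10; S9-b->S11; S9-c->S12; S10-a->S4; S10-b->S5; S10-c->S6; S11-a->S7; S11-b->S8; S11-c->S9; S12-a->S10; S12-b->S11; S12-c->S12; S13-a->S15; S13-b->S16; S13-c->S17; S14-a->S18; S14-b->S19; S14-c->S20; S15-a->S4; S15-b->S13; S15-c->S14; S16-a->S15; S16-b->S16; S16-c->S17; S17-a->S18; S17-b->S19; S17-c->S20; S18-a->S4; S18-b->S13; S18-c->S14; S19-a->S15; S19-b->S16; S19-c->S17; S20-a->S18; S20-b->S19; S20-c->S20

Handle the two conditions separately and then intersect. One (3 states) tracks whether and how much of `aa` has been seen; the other (13 states) tracks the last 2 symbols read. Each combined state is a pair, one component from each; accept when both components accept.
21 states suffice.
          a    b    c  
>  S0     S1   S2   S3 
   S1     S4   S5   S6 
   S2     S7   S8   S9 
   S3    S10  S11  S12 
 * S4     S4  S13  S14 
   S5     S7   S8   S9 
   S6    S10  S11  S12 
   S7     S4   S5   S6 
   S8     S7   S8   S9 
   S9    S10  S11  S12 
   S10    S4   S5   S6 
   S11    S7   S8   S9 
   S12   S10  S11  S12 
 * S13   S15  S16  S17 
 * S14   S18  S19  S20 
   S15    S4  S13  S14 
   S16   S15  S16  S17 
   S17   S18  S19  S20 
   S18    S4  S13  S14 
   S19   S15  S16  S17 
   S20   S18  S19  S20 
(> = start, * = accepting)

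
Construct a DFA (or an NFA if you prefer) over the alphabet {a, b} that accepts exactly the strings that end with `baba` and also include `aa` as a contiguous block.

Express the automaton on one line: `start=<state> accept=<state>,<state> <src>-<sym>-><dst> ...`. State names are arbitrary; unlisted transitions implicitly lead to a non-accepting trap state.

Run two small machines in parallel and take their product. The first has 5 states tracking how much of the suffix `baba` has currently been matched; the second has 3 states tracking whether and how much of `aa` has been seen. A product state is a pair (one from each), accepting exactly when both do.
11 states suffice.
          a    b  
>  q0     q1   q2 
   q1     q3   q2 
   q2     q4   q2 
   q3     q3   q5 
   q4     q3   q6 
   q5     q7   q5 
   q6     q8   q2 
   q7     q3   q9 
   q8     q3   q6 
   q9    q10   q5 
 * q10    q3   q9 
(> = start, * = accepting)

start=q0 accept=q10 q0-a->q1 q0-b->q2 q1-a->q3 q1-b->q2 q2-a->q4 q2-b->q2 q3-a->q3 q3-b->q5 q4-a->q3 q4-b->q6 q5-a->q7 q5-b->q5 q6-a->q8 q6-b->q2 q7-a->q3 q7-b->q9 q8-a->q3 q8-b->q6 q9-a->q10 q9-b->q5 q10-a->q3 q10-b->q9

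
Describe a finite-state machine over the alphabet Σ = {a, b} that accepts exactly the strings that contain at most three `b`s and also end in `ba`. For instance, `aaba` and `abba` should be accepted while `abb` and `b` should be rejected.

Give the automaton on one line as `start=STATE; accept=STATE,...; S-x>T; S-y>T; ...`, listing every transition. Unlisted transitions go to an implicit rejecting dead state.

start=q0; accept=q2,q5,q8; q0-a>q0; q0-b>q1; q1-a>q2; q1-b>q3; q2-a>q4; q2-b>q3; q3-a>q5; q3-b>q6; q4-a>q4; q4-b>q3; q5-a>q7; q5-b>q6; q6-a>q8; q6-b>q9; q7-a>q7; q7-b>q6; q8-a>q9; q8-b>q9; q9-a>q9; q9-b>q9

Build one automaton per condition and run them in lockstep. One (5 states) tracks the count of `b`s, saturating at 4; the other (3 states) tracks how much of the suffix `ba` has currently been matched. Each combined state is a pair, one component from each; accept when both components accept. Minimizing collapses redundant product states.
With 10 states:
        a   b  
>  q0   q0  q1 
   q1   q2  q3 
 * q2   q4  q3 
   q3   q5  q6 
   q4   q4  q3 
 * q5   q7  q6 
   q6   q8  q9 
   q7   q7  q6 
 * q8   q9  q9 
   q9   q9  q9 
(> = start, * = accepting)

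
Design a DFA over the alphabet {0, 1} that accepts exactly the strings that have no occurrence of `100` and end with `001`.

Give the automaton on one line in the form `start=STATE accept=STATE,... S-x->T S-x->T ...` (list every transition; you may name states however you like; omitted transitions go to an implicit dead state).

start=q0 accept=q5 q0-0->q1 q0-1->q2 q1-0->q3 q1-1->q2 q2-0->q4 q2-1->q2 q3-0->q3 q3-1->q5 q4-0->q6 q4-1->q2 q5-0->q4 q5-1->q2 q6-0->q6 q6-1->q7 q7-0->q8 q7-1->q9 q8-0->q6 q8-1->q9 q9-0->q8 q9-1->q9

Run two small machines in parallel and take their product. One (4 states) tracks partial matches of the forbidden pattern `100`; the other (4 states) tracks how much of the suffix `001` has currently been matched. Each combined state is a pair, one component from each; accept when both components accept.
10 states suffice.
        0   1  
>  q0   q1  q2 
   q1   q3  q2 
   q2   q4  q2 
   q3   q3  q5 
   q4   q6  q2 
 * q5   q4  q2 
   q6   q6  q7 
   q7   q8  q9 
   q8   q6  q9 
   q9   q8  q9 
(> = start, * = accepting)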